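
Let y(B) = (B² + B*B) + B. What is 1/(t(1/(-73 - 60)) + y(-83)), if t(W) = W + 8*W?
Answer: 133/1821426 ≈ 7.3020e-5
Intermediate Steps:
y(B) = B + 2*B² (y(B) = (B² + B²) + B = 2*B² + B = B + 2*B²)
t(W) = 9*W
1/(t(1/(-73 - 60)) + y(-83)) = 1/(9/(-73 - 60) - 83*(1 + 2*(-83))) = 1/(9/(-133) - 83*(1 - 166)) = 1/(9*(-1/133) - 83*(-165)) = 1/(-9/133 + 13695) = 1/(1821426/133) = 133/1821426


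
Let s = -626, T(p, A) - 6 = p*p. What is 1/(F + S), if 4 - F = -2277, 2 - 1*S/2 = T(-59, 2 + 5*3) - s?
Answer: -1/5941 ≈ -0.00016832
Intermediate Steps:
T(p, A) = 6 + p² (T(p, A) = 6 + p*p = 6 + p²)
S = -8222 (S = 4 - 2*((6 + (-59)²) - 1*(-626)) = 4 - 2*((6 + 3481) + 626) = 4 - 2*(3487 + 626) = 4 - 2*4113 = 4 - 8226 = -8222)
F = 2281 (F = 4 - 1*(-2277) = 4 + 2277 = 2281)
1/(F + S) = 1/(2281 - 8222) = 1/(-5941) = -1/5941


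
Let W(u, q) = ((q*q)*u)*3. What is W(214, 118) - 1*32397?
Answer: 8906811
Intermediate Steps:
W(u, q) = 3*u*q**2 (W(u, q) = (q**2*u)*3 = (u*q**2)*3 = 3*u*q**2)
W(214, 118) - 1*32397 = 3*214*118**2 - 1*32397 = 3*214*13924 - 32397 = 8939208 - 32397 = 8906811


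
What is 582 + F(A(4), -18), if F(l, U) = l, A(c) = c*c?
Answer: 598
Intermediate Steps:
A(c) = c²
582 + F(A(4), -18) = 582 + 4² = 582 + 16 = 598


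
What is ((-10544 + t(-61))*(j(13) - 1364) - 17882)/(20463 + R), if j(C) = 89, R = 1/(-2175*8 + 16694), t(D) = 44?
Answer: 9438950308/14446877 ≈ 653.36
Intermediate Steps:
R = -1/706 (R = 1/(-17400 + 16694) = 1/(-706) = -1/706 ≈ -0.0014164)
((-10544 + t(-61))*(j(13) - 1364) - 17882)/(20463 + R) = ((-10544 + 44)*(89 - 1364) - 17882)/(20463 - 1/706) = (-10500*(-1275) - 17882)/(14446877/706) = (13387500 - 17882)*(706/14446877) = 13369618*(706/14446877) = 9438950308/14446877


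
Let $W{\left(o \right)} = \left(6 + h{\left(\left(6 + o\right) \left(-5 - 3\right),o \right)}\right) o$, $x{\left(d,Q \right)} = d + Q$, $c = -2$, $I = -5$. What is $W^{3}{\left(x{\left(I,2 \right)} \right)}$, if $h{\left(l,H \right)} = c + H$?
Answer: $-27$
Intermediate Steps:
$h{\left(l,H \right)} = -2 + H$
$x{\left(d,Q \right)} = Q + d$
$W{\left(o \right)} = o \left(4 + o\right)$ ($W{\left(o \right)} = \left(6 + \left(-2 + o\right)\right) o = \left(4 + o\right) o = o \left(4 + o\right)$)
$W^{3}{\left(x{\left(I,2 \right)} \right)} = \left(\left(2 - 5\right) \left(4 + \left(2 - 5\right)\right)\right)^{3} = \left(- 3 \left(4 - 3\right)\right)^{3} = \left(\left(-3\right) 1\right)^{3} = \left(-3\right)^{3} = -27$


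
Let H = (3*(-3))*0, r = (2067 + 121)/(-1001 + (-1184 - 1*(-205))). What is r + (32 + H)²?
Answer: 506333/495 ≈ 1022.9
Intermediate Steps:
r = -547/495 (r = 2188/(-1001 + (-1184 + 205)) = 2188/(-1001 - 979) = 2188/(-1980) = 2188*(-1/1980) = -547/495 ≈ -1.1051)
H = 0 (H = -9*0 = 0)
r + (32 + H)² = -547/495 + (32 + 0)² = -547/495 + 32² = -547/495 + 1024 = 506333/495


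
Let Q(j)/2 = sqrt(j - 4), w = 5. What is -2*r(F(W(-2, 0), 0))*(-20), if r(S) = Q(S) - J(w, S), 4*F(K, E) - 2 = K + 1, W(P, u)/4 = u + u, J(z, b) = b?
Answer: -30 + 40*I*sqrt(13) ≈ -30.0 + 144.22*I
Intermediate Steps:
W(P, u) = 8*u (W(P, u) = 4*(u + u) = 4*(2*u) = 8*u)
F(K, E) = 3/4 + K/4 (F(K, E) = 1/2 + (K + 1)/4 = 1/2 + (1 + K)/4 = 1/2 + (1/4 + K/4) = 3/4 + K/4)
Q(j) = 2*sqrt(-4 + j) (Q(j) = 2*sqrt(j - 4) = 2*sqrt(-4 + j))
r(S) = -S + 2*sqrt(-4 + S) (r(S) = 2*sqrt(-4 + S) - S = -S + 2*sqrt(-4 + S))
-2*r(F(W(-2, 0), 0))*(-20) = -2*(-(3/4 + (8*0)/4) + 2*sqrt(-4 + (3/4 + (8*0)/4)))*(-20) = -2*(-(3/4 + (1/4)*0) + 2*sqrt(-4 + (3/4 + (1/4)*0)))*(-20) = -2*(-(3/4 + 0) + 2*sqrt(-4 + (3/4 + 0)))*(-20) = -2*(-1*3/4 + 2*sqrt(-4 + 3/4))*(-20) = -2*(-3/4 + 2*sqrt(-13/4))*(-20) = -2*(-3/4 + 2*(I*sqrt(13)/2))*(-20) = -2*(-3/4 + I*sqrt(13))*(-20) = (3/2 - 2*I*sqrt(13))*(-20) = -30 + 40*I*sqrt(13)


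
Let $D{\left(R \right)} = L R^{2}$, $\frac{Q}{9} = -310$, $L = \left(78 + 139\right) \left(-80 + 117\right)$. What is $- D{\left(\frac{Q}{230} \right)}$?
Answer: $- \frac{624985389}{529} \approx -1.1814 \cdot 10^{6}$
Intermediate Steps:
$L = 8029$ ($L = 217 \cdot 37 = 8029$)
$Q = -2790$ ($Q = 9 \left(-310\right) = -2790$)
$D{\left(R \right)} = 8029 R^{2}$
$- D{\left(\frac{Q}{230} \right)} = - 8029 \left(- \frac{2790}{230}\right)^{2} = - 8029 \left(\left(-2790\right) \frac{1}{230}\right)^{2} = - 8029 \left(- \frac{279}{23}\right)^{2} = - \frac{8029 \cdot 77841}{529} = \left(-1\right) \frac{624985389}{529} = - \frac{624985389}{529}$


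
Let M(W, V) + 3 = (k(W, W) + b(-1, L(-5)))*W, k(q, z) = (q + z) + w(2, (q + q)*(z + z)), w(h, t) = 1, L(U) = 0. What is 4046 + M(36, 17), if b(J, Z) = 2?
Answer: 6743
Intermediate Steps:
k(q, z) = 1 + q + z (k(q, z) = (q + z) + 1 = 1 + q + z)
M(W, V) = -3 + W*(3 + 2*W) (M(W, V) = -3 + ((1 + W + W) + 2)*W = -3 + ((1 + 2*W) + 2)*W = -3 + (3 + 2*W)*W = -3 + W*(3 + 2*W))
4046 + M(36, 17) = 4046 + (-3 + 2*36² + 3*36) = 4046 + (-3 + 2*1296 + 108) = 4046 + (-3 + 2592 + 108) = 4046 + 2697 = 6743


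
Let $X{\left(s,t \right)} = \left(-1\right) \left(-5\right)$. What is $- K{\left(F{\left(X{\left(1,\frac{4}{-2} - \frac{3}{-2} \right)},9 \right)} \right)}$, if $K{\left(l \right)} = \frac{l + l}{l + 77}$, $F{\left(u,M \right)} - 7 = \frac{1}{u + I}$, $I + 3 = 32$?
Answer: $- \frac{478}{2857} \approx -0.16731$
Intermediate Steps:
$I = 29$ ($I = -3 + 32 = 29$)
$X{\left(s,t \right)} = 5$
$F{\left(u,M \right)} = 7 + \frac{1}{29 + u}$ ($F{\left(u,M \right)} = 7 + \frac{1}{u + 29} = 7 + \frac{1}{29 + u}$)
$K{\left(l \right)} = \frac{2 l}{77 + l}$
$- K{\left(F{\left(X{\left(1,\frac{4}{-2} - \frac{3}{-2} \right)},9 \right)} \right)} = - \frac{2 \frac{204 + 7 \cdot 5}{29 + 5}}{77 + \frac{204 + 7 \cdot 5}{29 + 5}} = - \frac{2 \frac{204 + 35}{34}}{77 + \frac{204 + 35}{34}} = - \frac{2 \cdot \frac{1}{34} \cdot 239}{77 + \frac{1}{34} \cdot 239} = - \frac{2 \cdot 239}{34 \left(77 + \frac{239}{34}\right)} = - \frac{2 \cdot 239}{34 \cdot \frac{2857}{34}} = - \frac{2 \cdot 239 \cdot 34}{34 \cdot 2857} = \left(-1\right) \frac{478}{2857} = - \frac{478}{2857}$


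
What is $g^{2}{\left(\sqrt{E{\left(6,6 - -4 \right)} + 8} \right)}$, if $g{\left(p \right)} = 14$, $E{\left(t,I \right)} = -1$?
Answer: $196$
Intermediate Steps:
$g^{2}{\left(\sqrt{E{\left(6,6 - -4 \right)} + 8} \right)} = 14^{2} = 196$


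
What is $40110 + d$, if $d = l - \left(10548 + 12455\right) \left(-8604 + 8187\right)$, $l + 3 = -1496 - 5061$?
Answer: $9625801$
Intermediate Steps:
$l = -6560$ ($l = -3 - 6557 = -6560$)
$d = 9585691$ ($d = -6560 - \left(10548 + 12455\right) \left(-8604 + 8187\right) = -6560 - 23003 \left(-417\right) = -6560 - -9592251 = -6560 + 9592251 = 9585691$)
$40110 + d = 40110 + 9585691 = 9625801$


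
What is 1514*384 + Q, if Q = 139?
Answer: 581515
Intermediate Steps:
1514*384 + Q = 1514*384 + 139 = 581376 + 139 = 581515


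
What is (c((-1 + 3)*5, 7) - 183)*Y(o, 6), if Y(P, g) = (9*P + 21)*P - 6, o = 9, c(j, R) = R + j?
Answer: -151392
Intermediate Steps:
Y(P, g) = -6 + P*(21 + 9*P) (Y(P, g) = (21 + 9*P)*P - 6 = P*(21 + 9*P) - 6 = -6 + P*(21 + 9*P))
(c((-1 + 3)*5, 7) - 183)*Y(o, 6) = ((7 + (-1 + 3)*5) - 183)*(-6 + 9*9² + 21*9) = ((7 + 2*5) - 183)*(-6 + 9*81 + 189) = ((7 + 10) - 183)*(-6 + 729 + 189) = (17 - 183)*912 = -166*912 = -151392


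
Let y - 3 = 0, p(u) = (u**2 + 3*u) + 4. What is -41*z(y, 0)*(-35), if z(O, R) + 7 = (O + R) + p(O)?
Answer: 25830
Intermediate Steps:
p(u) = 4 + u**2 + 3*u
y = 3 (y = 3 + 0 = 3)
z(O, R) = -3 + R + O**2 + 4*O (z(O, R) = -7 + ((O + R) + (4 + O**2 + 3*O)) = -7 + (4 + R + O**2 + 4*O) = -3 + R + O**2 + 4*O)
-41*z(y, 0)*(-35) = -41*(-3 + 0 + 3**2 + 4*3)*(-35) = -41*(-3 + 0 + 9 + 12)*(-35) = -41*18*(-35) = -738*(-35) = 25830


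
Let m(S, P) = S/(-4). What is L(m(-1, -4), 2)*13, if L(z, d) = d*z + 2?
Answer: 65/2 ≈ 32.500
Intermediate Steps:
m(S, P) = -S/4 (m(S, P) = S*(-¼) = -S/4)
L(z, d) = 2 + d*z
L(m(-1, -4), 2)*13 = (2 + 2*(-¼*(-1)))*13 = (2 + 2*(¼))*13 = (2 + ½)*13 = (5/2)*13 = 65/2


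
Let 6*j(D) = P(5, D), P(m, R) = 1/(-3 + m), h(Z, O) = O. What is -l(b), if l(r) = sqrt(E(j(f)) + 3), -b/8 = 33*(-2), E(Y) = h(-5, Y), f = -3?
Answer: -sqrt(111)/6 ≈ -1.7559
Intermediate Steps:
j(D) = 1/12 (j(D) = 1/(6*(-3 + 5)) = (1/6)/2 = (1/6)*(1/2) = 1/12)
E(Y) = Y
b = 528 (b = -264*(-2) = -8*(-66) = 528)
l(r) = sqrt(111)/6 (l(r) = sqrt(1/12 + 3) = sqrt(37/12) = sqrt(111)/6)
-l(b) = -sqrt(111)/6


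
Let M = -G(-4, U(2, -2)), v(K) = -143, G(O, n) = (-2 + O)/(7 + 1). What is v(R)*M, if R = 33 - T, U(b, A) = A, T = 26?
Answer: -429/4 ≈ -107.25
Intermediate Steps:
G(O, n) = -¼ + O/8 (G(O, n) = (-2 + O)/8 = (-2 + O)*(⅛) = -¼ + O/8)
R = 7 (R = 33 - 1*26 = 33 - 26 = 7)
M = ¾ (M = -(-¼ + (⅛)*(-4)) = -(-¼ - ½) = -1*(-¾) = ¾ ≈ 0.75000)
v(R)*M = -143*¾ = -429/4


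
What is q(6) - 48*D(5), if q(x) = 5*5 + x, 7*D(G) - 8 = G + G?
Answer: -647/7 ≈ -92.429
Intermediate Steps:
D(G) = 8/7 + 2*G/7 (D(G) = 8/7 + (G + G)/7 = 8/7 + (2*G)/7 = 8/7 + 2*G/7)
q(x) = 25 + x
q(6) - 48*D(5) = (25 + 6) - 48*(8/7 + (2/7)*5) = 31 - 48*(8/7 + 10/7) = 31 - 48*18/7 = 31 - 864/7 = -647/7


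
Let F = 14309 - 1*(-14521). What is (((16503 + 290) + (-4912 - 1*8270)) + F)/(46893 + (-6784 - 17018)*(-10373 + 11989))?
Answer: -32441/38417139 ≈ -0.00084444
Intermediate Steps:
F = 28830 (F = 14309 + 14521 = 28830)
(((16503 + 290) + (-4912 - 1*8270)) + F)/(46893 + (-6784 - 17018)*(-10373 + 11989)) = (((16503 + 290) + (-4912 - 1*8270)) + 28830)/(46893 + (-6784 - 17018)*(-10373 + 11989)) = ((16793 + (-4912 - 8270)) + 28830)/(46893 - 23802*1616) = ((16793 - 13182) + 28830)/(46893 - 38464032) = (3611 + 28830)/(-38417139) = 32441*(-1/38417139) = -32441/38417139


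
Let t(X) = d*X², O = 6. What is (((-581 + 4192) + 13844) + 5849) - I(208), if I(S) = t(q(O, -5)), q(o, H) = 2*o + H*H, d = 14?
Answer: 4138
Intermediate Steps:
q(o, H) = H² + 2*o (q(o, H) = 2*o + H² = H² + 2*o)
t(X) = 14*X²
I(S) = 19166 (I(S) = 14*((-5)² + 2*6)² = 14*(25 + 12)² = 14*37² = 14*1369 = 19166)
(((-581 + 4192) + 13844) + 5849) - I(208) = (((-581 + 4192) + 13844) + 5849) - 1*19166 = ((3611 + 13844) + 5849) - 19166 = (17455 + 5849) - 19166 = 23304 - 19166 = 4138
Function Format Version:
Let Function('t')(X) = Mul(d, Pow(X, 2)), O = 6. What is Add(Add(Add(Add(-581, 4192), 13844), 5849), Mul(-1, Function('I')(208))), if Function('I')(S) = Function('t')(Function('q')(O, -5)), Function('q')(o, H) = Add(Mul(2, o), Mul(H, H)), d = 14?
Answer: 4138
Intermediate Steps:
Function('q')(o, H) = Add(Pow(H, 2), Mul(2, o)) (Function('q')(o, H) = Add(Mul(2, o), Pow(H, 2)) = Add(Pow(H, 2), Mul(2, o)))
Function('t')(X) = Mul(14, Pow(X, 2))
Function('I')(S) = 19166 (Function('I')(S) = Mul(14, Pow(Add(Pow(-5, 2), Mul(2, 6)), 2)) = Mul(14, Pow(Add(25, 12), 2)) = Mul(14, Pow(37, 2)) = Mul(14, 1369) = 19166)
Add(Add(Add(Add(-581, 4192), 13844), 5849), Mul(-1, Function('I')(208))) = Add(Add(Add(Add(-581, 4192), 13844), 5849), Mul(-1, 19166)) = Add(Add(Add(3611, 13844), 5849), -19166) = Add(Add(17455, 5849), -19166) = Add(23304, -19166) = 4138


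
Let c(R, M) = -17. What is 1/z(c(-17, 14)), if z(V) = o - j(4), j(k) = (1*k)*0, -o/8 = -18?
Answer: 1/144 ≈ 0.0069444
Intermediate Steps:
o = 144 (o = -8*(-18) = 144)
j(k) = 0 (j(k) = k*0 = 0)
z(V) = 144 (z(V) = 144 - 1*0 = 144 + 0 = 144)
1/z(c(-17, 14)) = 1/144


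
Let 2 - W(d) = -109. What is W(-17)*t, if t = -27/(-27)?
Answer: 111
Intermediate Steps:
W(d) = 111 (W(d) = 2 - 1*(-109) = 2 + 109 = 111)
t = 1 (t = -27*(-1/27) = 1)
W(-17)*t = 111*1 = 111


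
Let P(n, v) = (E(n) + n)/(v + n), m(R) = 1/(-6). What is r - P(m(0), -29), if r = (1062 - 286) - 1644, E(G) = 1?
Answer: -30379/35 ≈ -867.97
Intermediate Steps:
m(R) = -⅙
r = -868 (r = 776 - 1644 = -868)
P(n, v) = (1 + n)/(n + v) (P(n, v) = (1 + n)/(v + n) = (1 + n)/(n + v))
r - P(m(0), -29) = -868 - (1 - ⅙)/(-⅙ - 29) = -868 - 5/((-175/6)*6) = -868 - (-6)*5/(175*6) = -868 - 1*(-1/35) = -868 + 1/35 = -30379/35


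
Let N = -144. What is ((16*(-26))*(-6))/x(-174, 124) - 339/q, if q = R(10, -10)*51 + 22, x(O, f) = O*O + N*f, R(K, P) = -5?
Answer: 399329/241155 ≈ 1.6559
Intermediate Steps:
x(O, f) = O² - 144*f (x(O, f) = O*O - 144*f = O² - 144*f)
q = -233 (q = -5*51 + 22 = -255 + 22 = -233)
((16*(-26))*(-6))/x(-174, 124) - 339/q = ((16*(-26))*(-6))/((-174)² - 144*124) - 339/(-233) = (-416*(-6))/(30276 - 17856) - 339*(-1/233) = 2496/12420 + 339/233 = 2496*(1/12420) + 339/233 = 208/1035 + 339/233 = 399329/241155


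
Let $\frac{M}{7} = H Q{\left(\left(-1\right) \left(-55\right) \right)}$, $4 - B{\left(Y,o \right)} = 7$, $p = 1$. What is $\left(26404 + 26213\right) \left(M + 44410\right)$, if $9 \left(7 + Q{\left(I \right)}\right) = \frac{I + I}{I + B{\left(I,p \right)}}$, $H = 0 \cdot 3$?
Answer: $2336720970$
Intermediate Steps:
$H = 0$
$B{\left(Y,o \right)} = -3$ ($B{\left(Y,o \right)} = 4 - 7 = -3$)
$Q{\left(I \right)} = -7 + \frac{2 I}{9 \left(-3 + I\right)}$ ($Q{\left(I \right)} = -7 + \frac{\left(I + I\right) \frac{1}{I - 3}}{9} = -7 + \frac{2 I \frac{1}{-3 + I}}{9} = -7 + \frac{2 I}{9 \left(-3 + I\right)}$)
$M = 0$ ($M = 7 \cdot 0 \frac{189 - 61 \left(\left(-1\right) \left(-55\right)\right)}{9 \left(-3 - -55\right)} = 7 \cdot 0 \frac{189 - 3355}{9 \left(-3 + 55\right)} = 7 \cdot 0 \frac{189 - 3355}{9 \cdot 52} = 7 \cdot 0 \cdot \frac{1}{9} \cdot \frac{1}{52} \left(-3166\right) = 7 \cdot 0 \left(- \frac{1583}{234}\right) = 7 \cdot 0 = 0$)
$\left(26404 + 26213\right) \left(M + 44410\right) = \left(26404 + 26213\right) \left(0 + 44410\right) = 52617 \cdot 44410 = 2336720970$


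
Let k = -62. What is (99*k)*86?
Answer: -527868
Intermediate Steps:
(99*k)*86 = (99*(-62))*86 = -6138*86 = -527868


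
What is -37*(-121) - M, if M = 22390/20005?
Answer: 17907999/4001 ≈ 4475.9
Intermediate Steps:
M = 4478/4001 (M = 22390*(1/20005) = 4478/4001 ≈ 1.1192)
-37*(-121) - M = -37*(-121) - 1*4478/4001 = 4477 - 4478/4001 = 17907999/4001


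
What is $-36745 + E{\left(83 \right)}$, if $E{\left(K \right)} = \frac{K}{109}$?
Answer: $- \frac{4005122}{109} \approx -36744.0$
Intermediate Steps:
$E{\left(K \right)} = \frac{K}{109}$ ($E{\left(K \right)} = K \frac{1}{109} = \frac{K}{109}$)
$-36745 + E{\left(83 \right)} = -36745 + \frac{1}{109} \cdot 83 = -36745 + \frac{83}{109} = - \frac{4005122}{109}$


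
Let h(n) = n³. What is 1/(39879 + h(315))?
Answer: 1/31295754 ≈ 3.1953e-8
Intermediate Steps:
1/(39879 + h(315)) = 1/(39879 + 315³) = 1/(39879 + 31255875) = 1/31295754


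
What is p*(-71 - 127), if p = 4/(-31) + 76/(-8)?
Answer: 59103/31 ≈ 1906.5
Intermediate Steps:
p = -597/62 (p = 4*(-1/31) + 76*(-⅛) = -4/31 - 19/2 = -597/62 ≈ -9.6290)
p*(-71 - 127) = -597*(-71 - 127)/62 = -597/62*(-198) = 59103/31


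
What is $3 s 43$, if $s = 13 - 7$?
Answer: $774$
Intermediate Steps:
$s = 6$ ($s = 13 - 7 = 6$)
$3 s 43 = 3 \cdot 6 \cdot 43 = 18 \cdot 43 = 774$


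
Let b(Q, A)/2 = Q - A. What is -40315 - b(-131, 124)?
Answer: -39805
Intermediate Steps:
b(Q, A) = -2*A + 2*Q (b(Q, A) = 2*(Q - A) = -2*A + 2*Q)
-40315 - b(-131, 124) = -40315 - (-2*124 + 2*(-131)) = -40315 - (-248 - 262) = -40315 - 1*(-510) = -40315 + 510 = -39805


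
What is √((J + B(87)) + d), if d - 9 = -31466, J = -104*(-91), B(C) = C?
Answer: 3*I*√2434 ≈ 148.01*I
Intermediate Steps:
J = 9464
d = -31457 (d = 9 - 31466 = -31457)
√((J + B(87)) + d) = √((9464 + 87) - 31457) = √(9551 - 31457) = √(-21906) = 3*I*√2434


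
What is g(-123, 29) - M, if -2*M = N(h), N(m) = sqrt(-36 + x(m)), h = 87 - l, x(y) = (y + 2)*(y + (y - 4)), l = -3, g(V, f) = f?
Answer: 29 + sqrt(4039) ≈ 92.553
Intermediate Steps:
x(y) = (-4 + 2*y)*(2 + y) (x(y) = (2 + y)*(y + (-4 + y)) = (2 + y)*(-4 + 2*y) = (-4 + 2*y)*(2 + y))
h = 90 (h = 87 - 1*(-3) = 87 + 3 = 90)
N(m) = sqrt(-44 + 2*m**2) (N(m) = sqrt(-36 + (-8 + 2*m**2)) = sqrt(-44 + 2*m**2))
M = -sqrt(4039) (M = -sqrt(-44 + 2*90**2)/2 = -sqrt(-44 + 2*8100)/2 = -sqrt(-44 + 16200)/2 = -sqrt(4039) ≈ -63.553)
g(-123, 29) - M = 29 - (-1)*sqrt(4039) = 29 + sqrt(4039)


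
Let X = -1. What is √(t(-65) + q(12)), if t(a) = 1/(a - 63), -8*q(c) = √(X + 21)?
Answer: √(-2 - 64*√5)/16 ≈ 0.75288*I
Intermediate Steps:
q(c) = -√5/4 (q(c) = -√(-1 + 21)/8 = -√5/4)
t(a) = 1/(-63 + a)
√(t(-65) + q(12)) = √(1/(-63 - 65) - √5/4) = √(1/(-128) - √5/4) = √(-1/128 - √5/4)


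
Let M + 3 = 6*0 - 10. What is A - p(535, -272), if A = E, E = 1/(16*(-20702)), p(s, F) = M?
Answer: 4306015/331232 ≈ 13.000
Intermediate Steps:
M = -13 (M = -3 + (6*0 - 10) = -3 + (0 - 10) = -3 - 10 = -13)
p(s, F) = -13
E = -1/331232 (E = 1/(-331232) = -1/331232 ≈ -3.0190e-6)
A = -1/331232 ≈ -3.0190e-6
A - p(535, -272) = -1/331232 - 1*(-13) = -1/331232 + 13 = 4306015/331232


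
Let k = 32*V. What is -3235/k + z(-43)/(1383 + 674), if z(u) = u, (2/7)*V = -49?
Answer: 6418411/11288816 ≈ 0.56856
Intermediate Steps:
V = -343/2 (V = (7/2)*(-49) = -343/2 ≈ -171.50)
k = -5488 (k = 32*(-343/2) = -5488)
-3235/k + z(-43)/(1383 + 674) = -3235/(-5488) - 43/(1383 + 674) = -3235*(-1/5488) - 43/2057 = 3235/5488 - 43*1/2057 = 3235/5488 - 43/2057 = 6418411/11288816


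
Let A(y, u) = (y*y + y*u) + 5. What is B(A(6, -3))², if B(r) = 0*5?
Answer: 0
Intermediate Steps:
A(y, u) = 5 + y² + u*y (A(y, u) = (y² + u*y) + 5 = 5 + y² + u*y)
B(r) = 0
B(A(6, -3))² = 0² = 0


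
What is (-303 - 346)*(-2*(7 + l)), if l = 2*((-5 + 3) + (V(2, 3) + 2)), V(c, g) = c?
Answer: 14278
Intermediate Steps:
l = 4 (l = 2*((-5 + 3) + (2 + 2)) = 2*(-2 + 4) = 2*2 = 4)
(-303 - 346)*(-2*(7 + l)) = (-303 - 346)*(-2*(7 + 4)) = -(-1298)*11 = -649*(-22) = 14278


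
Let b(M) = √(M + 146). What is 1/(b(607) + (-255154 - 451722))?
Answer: -706876/499673678623 - √753/499673678623 ≈ -1.4147e-6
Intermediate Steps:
b(M) = √(146 + M)
1/(b(607) + (-255154 - 451722)) = 1/(√(146 + 607) + (-255154 - 451722)) = 1/(√753 - 706876) = 1/(-706876 + √753)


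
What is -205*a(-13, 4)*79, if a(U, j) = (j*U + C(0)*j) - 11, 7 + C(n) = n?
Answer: 1473745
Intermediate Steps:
C(n) = -7 + n
a(U, j) = -11 - 7*j + U*j (a(U, j) = (j*U + (-7 + 0)*j) - 11 = (U*j - 7*j) - 11 = (-7*j + U*j) - 11 = -11 - 7*j + U*j)
-205*a(-13, 4)*79 = -205*(-11 - 7*4 - 13*4)*79 = -205*(-11 - 28 - 52)*79 = -205*(-91)*79 = 18655*79 = 1473745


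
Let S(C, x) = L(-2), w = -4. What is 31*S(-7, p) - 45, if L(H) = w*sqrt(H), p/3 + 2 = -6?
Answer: -45 - 124*I*sqrt(2) ≈ -45.0 - 175.36*I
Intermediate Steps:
p = -24 (p = -6 + 3*(-6) = -6 - 18 = -24)
L(H) = -4*sqrt(H)
S(C, x) = -4*I*sqrt(2)
31*S(-7, p) - 45 = 31*(-4*I*sqrt(2)) - 45 = -124*I*sqrt(2) - 45 = -45 - 124*I*sqrt(2)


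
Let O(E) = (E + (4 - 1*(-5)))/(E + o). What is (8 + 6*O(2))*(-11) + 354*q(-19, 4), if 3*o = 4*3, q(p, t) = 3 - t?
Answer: -563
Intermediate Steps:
o = 4 (o = (4*3)/3 = (⅓)*12 = 4)
O(E) = (9 + E)/(4 + E) (O(E) = (E + (4 - 1*(-5)))/(E + 4) = (E + (4 + 5))/(4 + E) = (E + 9)/(4 + E) = (9 + E)/(4 + E))
(8 + 6*O(2))*(-11) + 354*q(-19, 4) = (8 + 6*((9 + 2)/(4 + 2)))*(-11) + 354*(3 - 1*4) = (8 + 6*(11/6))*(-11) + 354*(3 - 4) = (8 + 6*((⅙)*11))*(-11) + 354*(-1) = (8 + 6*(11/6))*(-11) - 354 = (8 + 11)*(-11) - 354 = 19*(-11) - 354 = -209 - 354 = -563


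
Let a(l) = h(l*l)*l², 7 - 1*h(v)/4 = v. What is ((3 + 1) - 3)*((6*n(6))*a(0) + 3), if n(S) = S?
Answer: 3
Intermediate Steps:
h(v) = 28 - 4*v
a(l) = l²*(28 - 4*l²) (a(l) = (28 - 4*l*l)*l² = (28 - 4*l²)*l² = l²*(28 - 4*l²))
((3 + 1) - 3)*((6*n(6))*a(0) + 3) = ((3 + 1) - 3)*((6*6)*(4*0²*(7 - 1*0²)) + 3) = (4 - 3)*(36*(4*0*(7 - 1*0)) + 3) = 1*(36*(4*0*(7 + 0)) + 3) = 1*(36*(4*0*7) + 3) = 1*(36*0 + 3) = 1*(0 + 3) = 1*3 = 3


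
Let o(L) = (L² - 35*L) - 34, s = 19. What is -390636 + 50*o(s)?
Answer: -407536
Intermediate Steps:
o(L) = -34 + L² - 35*L
-390636 + 50*o(s) = -390636 + 50*(-34 + 19² - 35*19) = -390636 + 50*(-34 + 361 - 665) = -390636 + 50*(-338) = -390636 - 16900 = -407536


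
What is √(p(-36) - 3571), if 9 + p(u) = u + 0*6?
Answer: 4*I*√226 ≈ 60.133*I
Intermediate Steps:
p(u) = -9 + u (p(u) = -9 + (u + 0*6) = -9 + (u + 0) = -9 + u)
√(p(-36) - 3571) = √((-9 - 36) - 3571) = √(-45 - 3571) = √(-3616) = 4*I*√226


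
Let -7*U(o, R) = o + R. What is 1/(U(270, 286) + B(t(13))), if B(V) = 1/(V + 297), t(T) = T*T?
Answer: -3262/259089 ≈ -0.012590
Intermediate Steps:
U(o, R) = -R/7 - o/7 (U(o, R) = -(o + R)/7 = -(R + o)/7 = -R/7 - o/7)
t(T) = T²
B(V) = 1/(297 + V)
1/(U(270, 286) + B(t(13))) = 1/((-⅐*286 - ⅐*270) + 1/(297 + 13²)) = 1/((-286/7 - 270/7) + 1/(297 + 169)) = 1/(-556/7 + 1/466) = 1/(-259089/3262) = -3262/259089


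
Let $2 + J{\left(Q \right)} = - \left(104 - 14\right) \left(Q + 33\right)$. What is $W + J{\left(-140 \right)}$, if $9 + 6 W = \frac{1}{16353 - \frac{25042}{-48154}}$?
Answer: $\frac{22742242507895}{2362462212} \approx 9626.5$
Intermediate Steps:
$J{\left(Q \right)} = -2972 - 90 Q$ ($J{\left(Q \right)} = -2 - \left(104 - 14\right) \left(Q + 33\right) = -2 - 90 \left(33 + Q\right) = -2 - \left(2970 + 90 Q\right) = -2972 - 90 Q$)
$W = - \frac{3543669241}{2362462212}$ ($W = - \frac{3}{2} + \frac{1}{6 \left(16353 - \frac{25042}{-48154}\right)} = - \frac{3}{2} + \frac{1}{6 \left(16353 - - \frac{12521}{24077}\right)} = - \frac{3}{2} + \frac{1}{6 \left(16353 + \frac{12521}{24077}\right)} = - \frac{3}{2} + \frac{1}{6 \cdot \frac{393743702}{24077}} = - \frac{3}{2} + \frac{1}{6} \cdot \frac{24077}{393743702} = - \frac{3}{2} + \frac{24077}{2362462212} = - \frac{3543669241}{2362462212} \approx -1.5$)
$W + J{\left(-140 \right)} = - \frac{3543669241}{2362462212} - -9628 = - \frac{3543669241}{2362462212} + \left(-2972 + 12600\right) = - \frac{3543669241}{2362462212} + 9628 = \frac{22742242507895}{2362462212}$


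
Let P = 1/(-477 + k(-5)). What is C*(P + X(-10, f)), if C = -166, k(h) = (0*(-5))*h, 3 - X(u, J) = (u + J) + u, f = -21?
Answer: -3483842/477 ≈ -7303.6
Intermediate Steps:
X(u, J) = 3 - J - 2*u (X(u, J) = 3 - ((u + J) + u) = 3 - ((J + u) + u) = 3 - (J + 2*u) = 3 + (-J - 2*u) = 3 - J - 2*u)
k(h) = 0 (k(h) = 0*h = 0)
P = -1/477 (P = 1/(-477 + 0) = 1/(-477) = -1/477 ≈ -0.0020964)
C*(P + X(-10, f)) = -166*(-1/477 + (3 - 1*(-21) - 2*(-10))) = -166*(-1/477 + (3 + 21 + 20)) = -166*(-1/477 + 44) = -166*20987/477 = -3483842/477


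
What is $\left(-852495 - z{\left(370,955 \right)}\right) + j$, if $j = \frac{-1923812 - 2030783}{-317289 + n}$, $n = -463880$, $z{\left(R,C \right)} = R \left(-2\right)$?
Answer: $- \frac{665360647000}{781169} \approx -8.5175 \cdot 10^{5}$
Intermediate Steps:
$z{\left(R,C \right)} = - 2 R$
$j = \frac{3954595}{781169}$ ($j = \frac{-1923812 - 2030783}{-317289 - 463880} = - \frac{3954595}{-781169} = \left(-3954595\right) \left(- \frac{1}{781169}\right) = \frac{3954595}{781169} \approx 5.0624$)
$\left(-852495 - z{\left(370,955 \right)}\right) + j = \left(-852495 - \left(-2\right) 370\right) + \frac{3954595}{781169} = \left(-852495 - -740\right) + \frac{3954595}{781169} = \left(-852495 + 740\right) + \frac{3954595}{781169} = -851755 + \frac{3954595}{781169} = - \frac{665360647000}{781169}$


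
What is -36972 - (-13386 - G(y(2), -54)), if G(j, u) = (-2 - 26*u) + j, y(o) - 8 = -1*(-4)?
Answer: -22172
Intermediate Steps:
y(o) = 12 (y(o) = 8 - 1*(-4) = 8 + 4 = 12)
G(j, u) = -2 + j - 26*u
-36972 - (-13386 - G(y(2), -54)) = -36972 - (-13386 - (-2 + 12 - 26*(-54))) = -36972 - (-13386 - (-2 + 12 + 1404)) = -36972 - (-13386 - 1*1414) = -36972 - (-13386 - 1414) = -36972 - 1*(-14800) = -36972 + 14800 = -22172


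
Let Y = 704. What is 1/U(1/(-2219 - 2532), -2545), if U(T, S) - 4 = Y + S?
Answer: -1/1837 ≈ -0.00054437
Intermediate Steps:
U(T, S) = 708 + S (U(T, S) = 4 + (704 + S) = 708 + S)
1/U(1/(-2219 - 2532), -2545) = 1/(708 - 2545) = 1/(-1837) = -1/1837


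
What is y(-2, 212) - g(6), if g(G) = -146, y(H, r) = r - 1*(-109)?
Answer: 467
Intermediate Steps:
y(H, r) = 109 + r (y(H, r) = r + 109 = 109 + r)
y(-2, 212) - g(6) = (109 + 212) - 1*(-146) = 321 + 146 = 467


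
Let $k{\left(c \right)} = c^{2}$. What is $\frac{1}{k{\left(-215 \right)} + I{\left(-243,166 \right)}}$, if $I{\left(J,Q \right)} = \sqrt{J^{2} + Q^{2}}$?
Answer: $\frac{9245}{427332804} - \frac{\sqrt{86605}}{2136664020} \approx 2.1496 \cdot 10^{-5}$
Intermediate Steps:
$\frac{1}{k{\left(-215 \right)} + I{\left(-243,166 \right)}} = \frac{1}{\left(-215\right)^{2} + \sqrt{\left(-243\right)^{2} + 166^{2}}} = \frac{1}{46225 + \sqrt{59049 + 27556}} = \frac{1}{46225 + \sqrt{86605}}$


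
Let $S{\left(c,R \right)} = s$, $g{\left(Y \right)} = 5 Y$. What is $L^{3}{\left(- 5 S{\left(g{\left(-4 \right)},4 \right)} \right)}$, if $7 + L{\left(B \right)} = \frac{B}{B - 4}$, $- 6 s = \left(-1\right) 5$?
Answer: $- \frac{32157432}{117649} \approx -273.33$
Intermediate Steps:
$s = \frac{5}{6}$ ($s = - \frac{\left(-1\right) 5}{6} = \left(- \frac{1}{6}\right) \left(-5\right) = \frac{5}{6} \approx 0.83333$)
$S{\left(c,R \right)} = \frac{5}{6}$
$L{\left(B \right)} = -7 + \frac{B}{-4 + B}$ ($L{\left(B \right)} = -7 + \frac{B}{B - 4} = -7 + \frac{B}{-4 + B}$)
$L^{3}{\left(- 5 S{\left(g{\left(-4 \right)},4 \right)} \right)} = \left(\frac{2 \left(14 - 3 \left(\left(-5\right) \frac{5}{6}\right)\right)}{-4 - \frac{25}{6}}\right)^{3} = \left(\frac{2 \left(14 - - \frac{25}{2}\right)}{-4 - \frac{25}{6}}\right)^{3} = \left(\frac{2 \left(14 + \frac{25}{2}\right)}{- \frac{49}{6}}\right)^{3} = \left(2 \left(- \frac{6}{49}\right) \frac{53}{2}\right)^{3} = \left(- \frac{318}{49}\right)^{3} = - \frac{32157432}{117649}$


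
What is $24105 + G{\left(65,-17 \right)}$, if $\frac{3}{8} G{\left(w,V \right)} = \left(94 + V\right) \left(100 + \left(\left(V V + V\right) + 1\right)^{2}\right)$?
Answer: $\frac{46043779}{3} \approx 1.5348 \cdot 10^{7}$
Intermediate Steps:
$G{\left(w,V \right)} = \frac{8 \left(94 + V\right) \left(100 + \left(1 + V + V^{2}\right)^{2}\right)}{3}$ ($G{\left(w,V \right)} = \frac{8 \left(94 + V\right) \left(100 + \left(\left(V V + V\right) + 1\right)^{2}\right)}{3} = \frac{8 \left(94 + V\right) \left(100 + \left(\left(V^{2} + V\right) + 1\right)^{2}\right)}{3} = \frac{8 \left(94 + V\right) \left(100 + \left(\left(V + V^{2}\right) + 1\right)^{2}\right)}{3} = \frac{8 \left(94 + V\right) \left(100 + \left(1 + V + V^{2}\right)^{2}\right)}{3}$)
$24105 + G{\left(65,-17 \right)} = 24105 + \left(\frac{75952}{3} + 256 \left(-17\right)^{4} + \frac{8 \left(-17\right)^{5}}{3} + \frac{1528 \left(-17\right)^{3}}{3} + \frac{2272 \left(-17\right)^{2}}{3} + \frac{2312}{3} \left(-17\right)\right) = 24105 + \left(\frac{75952}{3} + 256 \cdot 83521 + \frac{8}{3} \left(-1419857\right) + \frac{1528}{3} \left(-4913\right) + \frac{2272}{3} \cdot 289 - \frac{39304}{3}\right) = 24105 + \left(\frac{75952}{3} + 21381376 - \frac{11358856}{3} - \frac{7507064}{3} + \frac{656608}{3} - \frac{39304}{3}\right) = 24105 + \frac{45971464}{3} = \frac{46043779}{3}$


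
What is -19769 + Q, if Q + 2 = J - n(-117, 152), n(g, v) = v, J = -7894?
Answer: -27817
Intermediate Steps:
Q = -8048 (Q = -2 + (-7894 - 1*152) = -2 + (-7894 - 152) = -2 - 8046 = -8048)
-19769 + Q = -19769 - 8048 = -27817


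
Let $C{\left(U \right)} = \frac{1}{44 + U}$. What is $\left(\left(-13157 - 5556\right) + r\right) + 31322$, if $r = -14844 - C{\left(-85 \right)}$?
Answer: $- \frac{91634}{41} \approx -2235.0$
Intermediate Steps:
$r = - \frac{608603}{41}$ ($r = -14844 - \frac{1}{44 - 85} = -14844 - \frac{1}{-41} = -14844 - - \frac{1}{41} = -14844 + \frac{1}{41} = - \frac{608603}{41} \approx -14844.0$)
$\left(\left(-13157 - 5556\right) + r\right) + 31322 = \left(\left(-13157 - 5556\right) - \frac{608603}{41}\right) + 31322 = \left(-18713 - \frac{608603}{41}\right) + 31322 = - \frac{1375836}{41} + 31322 = - \frac{91634}{41}$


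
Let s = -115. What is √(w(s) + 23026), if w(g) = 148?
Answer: √23174 ≈ 152.23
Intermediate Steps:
√(w(s) + 23026) = √(148 + 23026) = √23174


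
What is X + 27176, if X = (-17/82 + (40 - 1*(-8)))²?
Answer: 198089985/6724 ≈ 29460.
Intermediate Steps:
X = 15358561/6724 (X = (-17*1/82 + (40 + 8))² = (-17/82 + 48)² = (3919/82)² = 15358561/6724 ≈ 2284.1)
X + 27176 = 15358561/6724 + 27176 = 198089985/6724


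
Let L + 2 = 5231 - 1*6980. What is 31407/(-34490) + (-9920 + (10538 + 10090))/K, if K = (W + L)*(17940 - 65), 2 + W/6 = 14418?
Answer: -9515096854841/10449206803750 ≈ -0.91060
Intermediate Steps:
W = 86496 (W = -12 + 6*14418 = -12 + 86508 = 86496)
L = -1751 (L = -2 + (5231 - 1*6980) = -2 + (5231 - 6980) = -2 - 1749 = -1751)
K = 1514816875 (K = (86496 - 1751)*(17940 - 65) = 84745*17875 = 1514816875)
31407/(-34490) + (-9920 + (10538 + 10090))/K = 31407/(-34490) + (-9920 + (10538 + 10090))/1514816875 = 31407*(-1/34490) + (-9920 + 20628)*(1/1514816875) = -31407/34490 + 10708*(1/1514816875) = -31407/34490 + 10708/1514816875 = -9515096854841/10449206803750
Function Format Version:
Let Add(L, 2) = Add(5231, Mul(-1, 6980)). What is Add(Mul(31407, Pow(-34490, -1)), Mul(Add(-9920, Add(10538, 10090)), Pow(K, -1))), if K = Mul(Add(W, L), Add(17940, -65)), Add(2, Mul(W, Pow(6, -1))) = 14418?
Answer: Rational(-9515096854841, 10449206803750) ≈ -0.91060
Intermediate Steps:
W = 86496 (W = Add(-12, Mul(6, 14418)) = Add(-12, 86508) = 86496)
L = -1751 (L = Add(-2, Add(5231, Mul(-1, 6980))) = Add(-2, Add(5231, -6980)) = Add(-2, -1749) = -1751)
K = 1514816875 (K = Mul(Add(86496, -1751), Add(17940, -65)) = Mul(84745, 17875) = 1514816875)
Add(Mul(31407, Pow(-34490, -1)), Mul(Add(-9920, Add(10538, 10090)), Pow(K, -1))) = Add(Mul(31407, Pow(-34490, -1)), Mul(Add(-9920, Add(10538, 10090)), Pow(1514816875, -1))) = Add(Mul(31407, Rational(-1, 34490)), Mul(Add(-9920, 20628), Rational(1, 1514816875))) = Add(Rational(-31407, 34490), Mul(10708, Rational(1, 1514816875))) = Add(Rational(-31407, 34490), Rational(10708, 1514816875)) = Rational(-9515096854841, 10449206803750)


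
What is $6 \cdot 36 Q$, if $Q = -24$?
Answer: $-5184$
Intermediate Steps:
$6 \cdot 36 Q = 6 \cdot 36 \left(-24\right) = 216 \left(-24\right) = -5184$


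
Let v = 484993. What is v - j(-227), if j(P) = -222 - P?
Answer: 484988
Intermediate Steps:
v - j(-227) = 484993 - (-222 - 1*(-227)) = 484993 - (-222 + 227) = 484993 - 1*5 = 484993 - 5 = 484988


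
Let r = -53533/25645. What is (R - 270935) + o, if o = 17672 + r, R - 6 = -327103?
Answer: -14883385733/25645 ≈ -5.8036e+5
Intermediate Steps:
r = -53533/25645 (r = -53533*1/25645 = -53533/25645 ≈ -2.0875)
R = -327097 (R = 6 - 327103 = -327097)
o = 453144907/25645 (o = 17672 - 53533/25645 = 453144907/25645 ≈ 17670.)
(R - 270935) + o = (-327097 - 270935) + 453144907/25645 = -598032 + 453144907/25645 = -14883385733/25645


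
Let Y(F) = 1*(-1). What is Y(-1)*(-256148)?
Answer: 256148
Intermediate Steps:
Y(F) = -1
Y(-1)*(-256148) = -1*(-256148) = 256148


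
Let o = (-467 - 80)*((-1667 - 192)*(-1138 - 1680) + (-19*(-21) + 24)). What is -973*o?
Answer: 2788403448635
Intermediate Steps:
o = -2865779495 (o = -547*(-1859*(-2818) + (399 + 24)) = -547*(5238662 + 423) = -547*5239085 = -2865779495)
-973*o = -973*(-2865779495) = 2788403448635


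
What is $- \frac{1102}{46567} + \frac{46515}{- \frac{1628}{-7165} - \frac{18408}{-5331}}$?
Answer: $\frac{9192906439310211}{727336119844} \approx 12639.0$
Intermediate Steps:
$- \frac{1102}{46567} + \frac{46515}{- \frac{1628}{-7165} - \frac{18408}{-5331}} = \left(-1102\right) \frac{1}{46567} + \frac{46515}{\left(-1628\right) \left(- \frac{1}{7165}\right) - - \frac{6136}{1777}} = - \frac{1102}{46567} + \frac{46515}{\frac{1628}{7165} + \frac{6136}{1777}} = - \frac{1102}{46567} + \frac{46515}{\frac{46857396}{12732205}} = - \frac{1102}{46567} + 46515 \cdot \frac{12732205}{46857396} = - \frac{1102}{46567} + \frac{197412838525}{15619132} = \frac{9192906439310211}{727336119844}$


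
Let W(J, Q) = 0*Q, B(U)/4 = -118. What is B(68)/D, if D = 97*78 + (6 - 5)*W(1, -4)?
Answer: -236/3783 ≈ -0.062384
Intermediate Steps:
B(U) = -472 (B(U) = 4*(-118) = -472)
W(J, Q) = 0
D = 7566 (D = 97*78 + (6 - 5)*0 = 7566 + 1*0 = 7566 + 0 = 7566)
B(68)/D = -472/7566 = -472*1/7566 = -236/3783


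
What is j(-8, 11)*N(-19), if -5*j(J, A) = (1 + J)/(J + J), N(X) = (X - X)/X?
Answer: 0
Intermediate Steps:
N(X) = 0 (N(X) = 0/X = 0)
j(J, A) = -(1 + J)/(10*J) (j(J, A) = -(1 + J)/(5*(J + J)) = -(1 + J)/(5*(2*J)) = -(1 + J)*1/(2*J)/5 = -(1 + J)/(10*J))
j(-8, 11)*N(-19) = ((⅒)*(-1 - 1*(-8))/(-8))*0 = ((⅒)*(-⅛)*(-1 + 8))*0 = ((⅒)*(-⅛)*7)*0 = -7/80*0 = 0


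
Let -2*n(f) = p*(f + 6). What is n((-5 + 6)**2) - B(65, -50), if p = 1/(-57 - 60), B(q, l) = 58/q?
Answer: -1009/1170 ≈ -0.86239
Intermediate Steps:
p = -1/117 (p = 1/(-117) = -1/117 ≈ -0.0085470)
n(f) = 1/39 + f/234 (n(f) = -(-1)*(f + 6)/234 = -(-1)*(6 + f)/234 = -(-2/39 - f/117)/2 = 1/39 + f/234)
n((-5 + 6)**2) - B(65, -50) = (1/39 + (-5 + 6)**2/234) - 58/65 = (1/39 + (1/234)*1**2) - 58/65 = (1/39 + (1/234)*1) - 1*58/65 = (1/39 + 1/234) - 58/65 = 7/234 - 58/65 = -1009/1170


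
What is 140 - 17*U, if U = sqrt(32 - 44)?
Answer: 140 - 34*I*sqrt(3) ≈ 140.0 - 58.89*I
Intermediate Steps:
U = 2*I*sqrt(3) (U = sqrt(-12) = 2*I*sqrt(3) ≈ 3.4641*I)
140 - 17*U = 140 - 34*I*sqrt(3)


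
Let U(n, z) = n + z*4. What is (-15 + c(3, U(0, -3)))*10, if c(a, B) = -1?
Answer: -160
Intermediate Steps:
U(n, z) = n + 4*z
(-15 + c(3, U(0, -3)))*10 = (-15 - 1)*10 = -16*10 = -160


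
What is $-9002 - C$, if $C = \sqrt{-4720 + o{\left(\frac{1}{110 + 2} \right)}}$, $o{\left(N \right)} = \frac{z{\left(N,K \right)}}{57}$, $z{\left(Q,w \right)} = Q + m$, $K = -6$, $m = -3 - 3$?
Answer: $-9002 - \frac{i \sqrt{12023127249}}{1596} \approx -9002.0 - 68.703 i$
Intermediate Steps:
$m = -6$ ($m = -3 - 3 = -6$)
$z{\left(Q,w \right)} = -6 + Q$ ($z{\left(Q,w \right)} = Q - 6 = -6 + Q$)
$o{\left(N \right)} = - \frac{2}{19} + \frac{N}{57}$ ($o{\left(N \right)} = \frac{-6 + N}{57} = \left(-6 + N\right) \frac{1}{57} = - \frac{2}{19} + \frac{N}{57}$)
$C = \frac{i \sqrt{12023127249}}{1596}$ ($C = \sqrt{-4720 - \left(\frac{2}{19} - \frac{1}{57 \left(110 + 2\right)}\right)} = \sqrt{-4720 - \left(\frac{2}{19} - \frac{1}{57 \cdot 112}\right)} = \sqrt{-4720 + \left(- \frac{2}{19} + \frac{1}{57} \cdot \frac{1}{112}\right)} = \sqrt{-4720 + \left(- \frac{2}{19} + \frac{1}{6384}\right)} = \sqrt{-4720 - \frac{671}{6384}} = \sqrt{- \frac{30133151}{6384}} = \frac{i \sqrt{12023127249}}{1596} \approx 68.703 i$)
$-9002 - C = -9002 - \frac{i \sqrt{12023127249}}{1596}$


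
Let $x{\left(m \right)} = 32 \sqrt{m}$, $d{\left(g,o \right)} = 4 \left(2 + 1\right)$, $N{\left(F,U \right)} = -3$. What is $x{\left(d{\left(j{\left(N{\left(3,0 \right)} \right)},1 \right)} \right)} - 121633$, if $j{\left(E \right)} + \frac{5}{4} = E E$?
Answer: $-121633 + 64 \sqrt{3} \approx -1.2152 \cdot 10^{5}$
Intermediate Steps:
$j{\left(E \right)} = - \frac{5}{4} + E^{2}$ ($j{\left(E \right)} = - \frac{5}{4} + E E = - \frac{5}{4} + E^{2}$)
$d{\left(g,o \right)} = 12$ ($d{\left(g,o \right)} = 4 \cdot 3 = 12$)
$x{\left(d{\left(j{\left(N{\left(3,0 \right)} \right)},1 \right)} \right)} - 121633 = 32 \sqrt{12} - 121633 = 32 \cdot 2 \sqrt{3} - 121633 = 64 \sqrt{3} - 121633 = -121633 + 64 \sqrt{3}$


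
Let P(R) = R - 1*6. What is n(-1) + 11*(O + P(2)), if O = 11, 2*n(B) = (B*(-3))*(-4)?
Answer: 71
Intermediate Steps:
P(R) = -6 + R (P(R) = R - 6 = -6 + R)
n(B) = 6*B (n(B) = ((B*(-3))*(-4))/2 = (-3*B*(-4))/2 = (12*B)/2 = 6*B)
n(-1) + 11*(O + P(2)) = 6*(-1) + 11*(11 + (-6 + 2)) = -6 + 11*(11 - 4) = -6 + 11*7 = -6 + 77 = 71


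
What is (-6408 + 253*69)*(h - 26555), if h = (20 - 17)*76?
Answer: -290887023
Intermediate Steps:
h = 228 (h = 3*76 = 228)
(-6408 + 253*69)*(h - 26555) = (-6408 + 253*69)*(228 - 26555) = (-6408 + 17457)*(-26327) = 11049*(-26327) = -290887023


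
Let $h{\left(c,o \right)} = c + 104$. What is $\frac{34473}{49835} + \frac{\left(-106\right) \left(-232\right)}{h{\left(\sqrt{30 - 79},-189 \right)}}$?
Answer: $\frac{96476189}{408647} - \frac{3248 i}{205} \approx 236.09 - 15.844 i$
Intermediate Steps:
$h{\left(c,o \right)} = 104 + c$
$\frac{34473}{49835} + \frac{\left(-106\right) \left(-232\right)}{h{\left(\sqrt{30 - 79},-189 \right)}} = \frac{34473}{49835} + \frac{\left(-106\right) \left(-232\right)}{104 + \sqrt{30 - 79}} = 34473 \cdot \frac{1}{49835} + \frac{24592}{104 + \sqrt{-49}} = \frac{34473}{49835} + \frac{24592}{104 + 7 i} = \frac{34473}{49835} + 24592 \frac{104 - 7 i}{10865} = \frac{34473}{49835} + \frac{464 \left(104 - 7 i\right)}{205}$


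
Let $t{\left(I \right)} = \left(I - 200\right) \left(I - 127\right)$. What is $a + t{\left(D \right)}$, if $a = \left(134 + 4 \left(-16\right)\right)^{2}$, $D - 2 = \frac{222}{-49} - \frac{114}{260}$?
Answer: $\frac{1269233361439}{40576900} \approx 31280.0$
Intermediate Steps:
$D = - \frac{18913}{6370}$ ($D = 2 + \left(\frac{222}{-49} - \frac{114}{260}\right) = 2 + \left(222 \left(- \frac{1}{49}\right) - \frac{57}{130}\right) = 2 - \frac{31653}{6370} = - \frac{18913}{6370} \approx -2.9691$)
$t{\left(I \right)} = \left(-200 + I\right) \left(-127 + I\right)$
$a = 4900$ ($a = \left(134 - 64\right)^{2} = 70^{2} = 4900$)
$a + t{\left(D \right)} = 4900 + \left(25400 + \left(- \frac{18913}{6370}\right)^{2} - - \frac{6184551}{6370}\right) = 4900 + \left(25400 + \frac{357701569}{40576900} + \frac{6184551}{6370}\right) = 4900 + \frac{1070406551439}{40576900} = \frac{1269233361439}{40576900}$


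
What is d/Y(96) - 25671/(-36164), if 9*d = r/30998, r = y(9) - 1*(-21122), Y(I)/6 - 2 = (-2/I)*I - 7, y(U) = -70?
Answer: 75008011549/105935603004 ≈ 0.70805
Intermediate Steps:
Y(I) = -42 (Y(I) = 12 + 6*((-2/I)*I - 7) = 12 + 6*(-2 - 7) = 12 + 6*(-9) = 12 - 54 = -42)
r = 21052 (r = -70 - 1*(-21122) = -70 + 21122 = 21052)
d = 10526/139491 (d = (21052/30998)/9 = (21052*(1/30998))/9 = (⅑)*(10526/15499) = 10526/139491 ≈ 0.075460)
d/Y(96) - 25671/(-36164) = (10526/139491)/(-42) - 25671/(-36164) = (10526/139491)*(-1/42) - 25671*(-1/36164) = -5263/2929311 + 25671/36164 = 75008011549/105935603004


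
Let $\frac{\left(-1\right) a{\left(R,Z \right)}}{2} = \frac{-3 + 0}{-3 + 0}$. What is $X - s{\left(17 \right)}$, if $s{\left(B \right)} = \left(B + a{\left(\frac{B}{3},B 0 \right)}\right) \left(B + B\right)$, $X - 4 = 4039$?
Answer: $3533$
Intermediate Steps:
$X = 4043$ ($X = 4 + 4039 = 4043$)
$a{\left(R,Z \right)} = -2$ ($a{\left(R,Z \right)} = - 2 \frac{-3 + 0}{-3 + 0} = - 2 \left(- \frac{3}{-3}\right) = - 2 \left(\left(-3\right) \left(- \frac{1}{3}\right)\right) = \left(-2\right) 1 = -2$)
$s{\left(B \right)} = 2 B \left(-2 + B\right)$ ($s{\left(B \right)} = \left(B - 2\right) \left(B + B\right) = \left(-2 + B\right) 2 B = 2 B \left(-2 + B\right)$)
$X - s{\left(17 \right)} = 4043 - 2 \cdot 17 \left(-2 + 17\right) = 4043 - 2 \cdot 17 \cdot 15 = 4043 - 510 = 3533$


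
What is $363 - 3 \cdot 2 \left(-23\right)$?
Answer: $501$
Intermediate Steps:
$363 - 3 \cdot 2 \left(-23\right) = 363 - 6 \left(-23\right) = 363 - -138 = 363 + 138 = 501$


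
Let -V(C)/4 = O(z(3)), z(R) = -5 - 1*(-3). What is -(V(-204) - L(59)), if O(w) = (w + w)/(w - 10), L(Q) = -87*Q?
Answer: -15395/3 ≈ -5131.7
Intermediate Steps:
z(R) = -2 (z(R) = -5 + 3 = -2)
O(w) = 2*w/(-10 + w) (O(w) = (2*w)/(-10 + w) = 2*w/(-10 + w))
V(C) = -4/3 (V(C) = -8*(-2)/(-10 - 2) = -8*(-2)/(-12) = -8*(-2)*(-1)/12 = -4*1/3 = -4/3)
-(V(-204) - L(59)) = -(-4/3 - (-87)*59) = -(-4/3 - 1*(-5133)) = -(-4/3 + 5133) = -1*15395/3 = -15395/3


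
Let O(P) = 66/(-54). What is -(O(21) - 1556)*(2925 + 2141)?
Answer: 70999990/9 ≈ 7.8889e+6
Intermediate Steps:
O(P) = -11/9 (O(P) = 66*(-1/54) = -11/9)
-(O(21) - 1556)*(2925 + 2141) = -(-11/9 - 1556)*(2925 + 2141) = -(-14015)*5066/9 = -1*(-70999990/9) = 70999990/9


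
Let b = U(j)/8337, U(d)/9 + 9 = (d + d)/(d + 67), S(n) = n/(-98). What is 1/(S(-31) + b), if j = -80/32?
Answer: 1672958/512807 ≈ 3.2624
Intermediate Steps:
j = -5/2 (j = -80*1/32 = -5/2 ≈ -2.5000)
S(n) = -n/98 (S(n) = n*(-1/98) = -n/98)
U(d) = -81 + 18*d/(67 + d) (U(d) = -81 + 9*((d + d)/(d + 67)) = -81 + 9*((2*d)/(67 + d)) = -81 + 9*(2*d/(67 + d)) = -81 + 18*d/(67 + d))
b = -1171/119497 (b = (9*(-603 - 7*(-5/2))/(67 - 5/2))/8337 = (9*(-603 + 35/2)/(129/2))*(1/8337) = (9*(2/129)*(-1171/2))*(1/8337) = -3513/43*1/8337 = -1171/119497 ≈ -0.0097994)
1/(S(-31) + b) = 1/(-1/98*(-31) - 1171/119497) = 1/(31/98 - 1171/119497) = 1/(512807/1672958) = 1672958/512807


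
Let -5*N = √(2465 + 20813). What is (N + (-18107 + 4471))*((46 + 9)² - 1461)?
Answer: -21326704 - 1564*√23278/5 ≈ -2.1374e+7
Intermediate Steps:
N = -√23278/5 (N = -√(2465 + 20813)/5 = -√23278/5 ≈ -30.514)
(N + (-18107 + 4471))*((46 + 9)² - 1461) = (-√23278/5 + (-18107 + 4471))*((46 + 9)² - 1461) = (-√23278/5 - 13636)*(55² - 1461) = (-13636 - √23278/5)*(3025 - 1461) = (-13636 - √23278/5)*1564 = -21326704 - 1564*√23278/5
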